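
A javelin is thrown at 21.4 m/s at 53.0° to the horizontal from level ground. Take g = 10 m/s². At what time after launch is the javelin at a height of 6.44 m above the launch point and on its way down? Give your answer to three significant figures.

2.99 s

v_y0 = 21.4 sin 53.0° = 17.09 m/s.
Set y = v_y0 t − ½ g t² = 6.44: 5.000 t² − 17.09 t + 6.44 = 0.
t = [17.09 ± √(292.1 − 128.8)] / 10 = (17.09 ± 12.78) / 10, giving t = 0.431 s or t = 2.99 s.
On the way down corresponds to the larger root: t = 2.99 s.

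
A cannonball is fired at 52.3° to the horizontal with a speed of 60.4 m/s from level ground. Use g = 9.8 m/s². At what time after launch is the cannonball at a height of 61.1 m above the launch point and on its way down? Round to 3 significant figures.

8.24 s

v_y0 = 60.4 sin 52.3° = 47.79 m/s.
Set y = v_y0 t − ½ g t² = 61.1: 4.900 t² − 47.79 t + 61.1 = 0.
t = [47.79 ± √(2284 − 1198)] / 9.8 = (47.79 ± 32.95) / 9.8, giving t = 1.51 s or t = 8.24 s.
On the way down corresponds to the larger root: t = 8.24 s.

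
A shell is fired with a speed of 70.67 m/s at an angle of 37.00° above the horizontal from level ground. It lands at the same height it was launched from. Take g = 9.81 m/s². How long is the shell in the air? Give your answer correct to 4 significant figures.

Vertical component: v_y = 70.67 sin 37.00° = 42.530 m/s.
For a projectile landing at launch height, time of flight is t = 2 v_y / g = 2 × 42.530 / 9.81 = 8.671 s.

8.671 s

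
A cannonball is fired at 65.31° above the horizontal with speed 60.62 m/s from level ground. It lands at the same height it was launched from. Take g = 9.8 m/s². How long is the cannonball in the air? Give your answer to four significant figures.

11.24 s

Vertical component: v_y = 60.62 sin 65.31° = 55.078 m/s.
For a projectile landing at launch height, time of flight is t = 2 v_y / g = 2 × 55.078 / 9.8 = 11.24 s.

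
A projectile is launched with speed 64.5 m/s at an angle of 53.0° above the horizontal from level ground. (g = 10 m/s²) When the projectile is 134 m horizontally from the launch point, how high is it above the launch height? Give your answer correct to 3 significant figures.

v_x = 64.5 cos 53.0° = 38.82 m/s, v_y0 = 64.5 sin 53.0° = 51.51 m/s.
Time to reach x = 134 m: t = x / v_x = 134 / 38.82 = 3.452 s.
y = v_y0 t − ½ g t² = 51.51×3.452 − 5.000×3.452² = 118 m.

118 m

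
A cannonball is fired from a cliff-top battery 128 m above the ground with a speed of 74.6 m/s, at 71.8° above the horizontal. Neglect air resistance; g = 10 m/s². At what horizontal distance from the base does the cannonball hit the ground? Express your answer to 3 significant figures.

368 m

Components: v_x = 74.6 cos 71.8° = 23.30 m/s, v_y = 74.6 sin 71.8° = 70.87 m/s.
Vertical: 0 = 128 + 70.87 t − ½(10) t² ⇒ 5.000 t² − 70.87 t − 128 = 0.
t = [70.87 + √(5023 + 2560)] / 10.00 = 15.80 s.
Horizontal: R = v_x · t = 23.30 × 15.80 = 368 m.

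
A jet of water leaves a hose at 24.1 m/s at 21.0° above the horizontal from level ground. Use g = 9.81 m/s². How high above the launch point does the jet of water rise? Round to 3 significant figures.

3.80 m

Vertical component of launch velocity: v_y = 24.1 sin 21.0° = 8.637 m/s.
At the highest point the vertical velocity is zero, so v_y² = 2 g h_max.
h_max = (8.637)² / (2 × 9.81) = 74.60 / 19.62 = 3.80 m.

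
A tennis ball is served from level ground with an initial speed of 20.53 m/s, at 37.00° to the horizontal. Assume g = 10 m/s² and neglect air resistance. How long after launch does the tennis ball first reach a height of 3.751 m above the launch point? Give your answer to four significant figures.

v_y0 = 20.53 sin 37.00° = 12.355 m/s.
Set y = v_y0 t − ½ g t² = 3.751: 5.000 t² − 12.355 t + 3.751 = 0.
t = [12.355 ± √(152.65 − 75.020)] / 10 = (12.355 ± 8.8108) / 10, giving t = 0.3544 s or t = 2.117 s.
The tennis ball is on the way up at the first time, so t = 0.3544 s.

0.3544 s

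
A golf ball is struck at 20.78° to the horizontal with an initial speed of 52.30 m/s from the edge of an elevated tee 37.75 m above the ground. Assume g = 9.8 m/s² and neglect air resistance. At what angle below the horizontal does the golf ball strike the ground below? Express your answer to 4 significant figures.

33.96°

v_x = 52.30 cos 20.78° = 48.898 m/s.
At impact |v_y| = √(v_y0² + 2 g h) = √(18.555² + 2×9.8×37.75) = 32.927 m/s.
Angle below horizontal = arctan(|v_y| / v_x) = arctan(32.927 / 48.898) = 33.96°.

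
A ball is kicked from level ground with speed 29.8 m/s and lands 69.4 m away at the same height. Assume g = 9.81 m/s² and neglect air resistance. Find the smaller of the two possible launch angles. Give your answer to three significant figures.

Level-ground range: R = v₀² sin(2θ)/g ⇒ sin 2θ = R g / v₀² = 69.4×9.81/29.8² = 0.7666.
2θ = arcsin(0.7666) = 50.05° or 180° − 50.05° = 129.95°.
So θ = 25.0° or θ = 65.0°.

25.0°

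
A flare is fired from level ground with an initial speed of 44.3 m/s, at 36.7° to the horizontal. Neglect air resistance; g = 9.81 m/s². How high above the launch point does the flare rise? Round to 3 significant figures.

Vertical component of launch velocity: v_y = 44.3 sin 36.7° = 26.47 m/s.
At the highest point the vertical velocity is zero, so v_y² = 2 g h_max.
h_max = (26.47)² / (2 × 9.81) = 700.7 / 19.62 = 35.7 m.

35.7 m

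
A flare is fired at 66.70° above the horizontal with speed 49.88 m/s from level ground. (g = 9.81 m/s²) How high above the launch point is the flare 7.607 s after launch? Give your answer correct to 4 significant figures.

64.66 m

v_y0 = 49.88 sin 66.70° = 45.812 m/s.
y(t) = v_y0 t − ½ g t² = 45.812×7.607 − 4.905×7.607² = 64.66 m.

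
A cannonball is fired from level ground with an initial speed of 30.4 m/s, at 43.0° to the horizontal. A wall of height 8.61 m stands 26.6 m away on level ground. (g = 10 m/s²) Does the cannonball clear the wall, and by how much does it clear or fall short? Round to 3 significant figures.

v_x = 30.4 cos 43.0° = 22.23 m/s; v_y0 = 30.4 sin 43.0° = 20.73 m/s.
Time to reach the wall: t = 26.6 / 22.23 = 1.197 s.
Height at that point: y = 20.73×1.197 − 5.000×1.197² = 17.65 m.
That is 17.65 − 8.61 = 9.04 m above the top of the wall, so the cannonball clears it.

Yes — it clears the wall by 9.04 m.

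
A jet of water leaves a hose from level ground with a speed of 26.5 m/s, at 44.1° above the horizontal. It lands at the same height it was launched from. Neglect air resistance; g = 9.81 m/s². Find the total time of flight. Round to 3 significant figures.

3.76 s

Vertical component: v_y = 26.5 sin 44.1° = 18.44 m/s.
For a projectile landing at launch height, time of flight is t = 2 v_y / g = 2 × 18.44 / 9.81 = 3.76 s.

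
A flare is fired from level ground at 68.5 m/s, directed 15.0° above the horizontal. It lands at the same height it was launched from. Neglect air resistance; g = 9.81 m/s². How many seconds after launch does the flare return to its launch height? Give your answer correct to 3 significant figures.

3.61 s

Vertical component: v_y = 68.5 sin 15.0° = 17.73 m/s.
For a projectile landing at launch height, time of flight is t = 2 v_y / g = 2 × 17.73 / 9.81 = 3.61 s.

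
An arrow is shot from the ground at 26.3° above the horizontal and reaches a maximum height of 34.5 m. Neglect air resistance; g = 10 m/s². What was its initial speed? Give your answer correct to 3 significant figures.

59.3 m/s

At maximum height v_y = 0, so (v₀ sin θ)² = 2 g H.
v₀ sin 26.3° = √(2 × 10 × 34.5) = 26.27 m/s.
v₀ = 26.27 / sin 26.3° = 26.27 / 0.4431 = 59.3 m/s.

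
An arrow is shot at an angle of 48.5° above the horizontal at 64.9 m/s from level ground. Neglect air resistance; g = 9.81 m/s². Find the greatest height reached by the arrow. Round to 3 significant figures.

120 m

Vertical component of launch velocity: v_y = 64.9 sin 48.5° = 48.61 m/s.
At the highest point the vertical velocity is zero, so v_y² = 2 g h_max.
h_max = (48.61)² / (2 × 9.81) = 2363 / 19.62 = 120 m.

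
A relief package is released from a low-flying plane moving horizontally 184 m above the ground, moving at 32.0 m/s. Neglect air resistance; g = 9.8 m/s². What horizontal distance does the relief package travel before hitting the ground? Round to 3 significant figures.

196 m

Initial vertical velocity is zero, so the fall time comes from h = ½ g t²: t = √(2 × 184 / 9.8) = 6.128 s.
Horizontal motion is uniform at 32.0 m/s, so x = 32.0 × 6.128 = 196 m.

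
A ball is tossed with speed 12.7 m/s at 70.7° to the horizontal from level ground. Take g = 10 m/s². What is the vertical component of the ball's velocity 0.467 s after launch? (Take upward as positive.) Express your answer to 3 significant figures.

7.32 m/s

Initial vertical component: v_y0 = 12.7 sin 70.7° = 11.99 m/s.
v_y(t) = v_y0 − g t = 11.99 − 10 × 0.467 = 7.32 m/s.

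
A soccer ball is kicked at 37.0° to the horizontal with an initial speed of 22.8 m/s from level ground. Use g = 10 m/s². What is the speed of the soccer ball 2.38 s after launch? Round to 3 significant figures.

v_x = 22.8 cos 37.0° = 18.21 m/s (constant).
v_y(t) = 22.8 sin 37.0° − g t = 13.72 − 10 × 2.38 = -10.08 m/s.
Speed = √(v_x² + v_y²) = √(331.6 + 101.6) = 20.8 m/s.

20.8 m/s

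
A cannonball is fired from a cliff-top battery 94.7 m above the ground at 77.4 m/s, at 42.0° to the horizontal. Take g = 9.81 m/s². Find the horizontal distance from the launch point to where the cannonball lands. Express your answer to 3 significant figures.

699 m

Components: v_x = 77.4 cos 42.0° = 57.52 m/s, v_y = 77.4 sin 42.0° = 51.79 m/s.
Vertical: 0 = 94.7 + 51.79 t − ½(9.81) t² ⇒ 4.905 t² − 51.79 t − 94.7 = 0.
t = [51.79 + √(2682 + 1858)] / 9.810 = 12.15 s.
Horizontal: R = v_x · t = 57.52 × 12.15 = 699 m.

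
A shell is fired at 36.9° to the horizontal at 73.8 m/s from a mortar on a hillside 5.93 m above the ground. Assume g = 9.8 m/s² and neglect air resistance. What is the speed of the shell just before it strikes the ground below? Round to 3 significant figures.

74.6 m/s

v_x = 73.8 cos 36.9° = 59.02 m/s is unchanged throughout.
For the vertical component, v_y² = v_y0² + 2 g h = (44.31)² + 2×9.8×5.93 = 2080, so |v_y| = 45.61 m/s.
Impact speed = √(v_x² + v_y²) = √(3483 + 2080) = 74.6 m/s.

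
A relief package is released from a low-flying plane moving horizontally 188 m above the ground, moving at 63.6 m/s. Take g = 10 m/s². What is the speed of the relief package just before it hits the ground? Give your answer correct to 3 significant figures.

88.3 m/s

Fall time: t = √(2 × 188 / 10) = 6.132 s.
At impact: v_x = 63.6 m/s (unchanged), v_y = g t = 10 × 6.132 = 61.32 m/s.
Speed = √(v_x² + v_y²) = √(4045 + 3760) = 88.3 m/s.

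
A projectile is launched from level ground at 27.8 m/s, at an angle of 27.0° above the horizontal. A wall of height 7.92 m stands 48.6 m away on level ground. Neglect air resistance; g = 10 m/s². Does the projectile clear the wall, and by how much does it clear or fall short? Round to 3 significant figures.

No — it falls 2.41 m short of clearing the wall.

v_x = 27.8 cos 27.0° = 24.77 m/s; v_y0 = 27.8 sin 27.0° = 12.62 m/s.
Time to reach the wall: t = 48.6 / 24.77 = 1.962 s.
Height at that point: y = 12.62×1.962 − 5.000×1.962² = 5.513 m.
That is 7.92 − 5.513 = 2.41 m below the top of the wall, so the projectile does not clear it.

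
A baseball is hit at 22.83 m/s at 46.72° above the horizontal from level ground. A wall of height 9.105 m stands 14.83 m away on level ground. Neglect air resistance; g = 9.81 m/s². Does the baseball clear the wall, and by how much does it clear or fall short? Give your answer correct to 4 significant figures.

v_x = 22.83 cos 46.72° = 15.651 m/s; v_y0 = 22.83 sin 46.72° = 16.621 m/s.
Time to reach the wall: t = 14.83 / 15.651 = 0.94754 s.
Height at that point: y = 16.621×0.94754 − 4.905×0.94754² = 11.345 m.
That is 11.345 − 9.105 = 2.240 m above the top of the wall, so the baseball clears it.

Yes — it clears the wall by 2.240 m.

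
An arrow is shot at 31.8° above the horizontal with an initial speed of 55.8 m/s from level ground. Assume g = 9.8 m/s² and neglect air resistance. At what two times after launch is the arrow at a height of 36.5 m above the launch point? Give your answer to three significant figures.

1.75 s and 4.25 s

v_y0 = 55.8 sin 31.8° = 29.40 m/s.
Set y = v_y0 t − ½ g t² = 36.5: 4.900 t² − 29.40 t + 36.5 = 0.
t = [29.40 ± √(864.4 − 715.4)] / 9.8 = (29.40 ± 12.21) / 9.8, giving t = 1.75 s or t = 4.25 s.
So the arrow is at 36.5 m at t = 1.75 s (rising) and t = 4.25 s (falling).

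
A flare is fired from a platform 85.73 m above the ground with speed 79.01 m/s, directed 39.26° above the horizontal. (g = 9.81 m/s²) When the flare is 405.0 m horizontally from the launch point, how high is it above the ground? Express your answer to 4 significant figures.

v_x = 79.01 cos 39.26° = 61.176 m/s, v_y0 = 79.01 sin 39.26° = 50.001 m/s.
Time to reach x = 405.0 m: t = x / v_x = 405.0 / 61.176 = 6.6202 s.
y = 85.73 + v_y0 t − ½ g t² = 85.73 + 50.001×6.6202 − 4.905×6.6202² = 201.8 m.

201.8 m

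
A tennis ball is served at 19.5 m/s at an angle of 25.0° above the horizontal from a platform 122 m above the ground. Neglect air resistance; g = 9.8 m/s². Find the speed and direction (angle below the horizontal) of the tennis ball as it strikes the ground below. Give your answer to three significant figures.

52.6 m/s at 70.4° below the horizontal

v_x = 19.5 cos 25.0° = 17.67 m/s (constant).
|v_y| at impact = √((8.241)² + 2×9.8×122) = 49.59 m/s.
Speed = √(17.67² + 49.59²) = 52.6 m/s; angle = arctan(49.59/17.67) = 70.4° below horizontal.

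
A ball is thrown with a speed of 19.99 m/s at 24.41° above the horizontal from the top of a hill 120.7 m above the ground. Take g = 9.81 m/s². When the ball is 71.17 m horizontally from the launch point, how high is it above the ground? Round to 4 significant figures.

78.02 m

v_x = 19.99 cos 24.41° = 18.203 m/s, v_y0 = 19.99 sin 24.41° = 8.2611 m/s.
Time to reach x = 71.17 m: t = x / v_x = 71.17 / 18.203 = 3.9098 s.
y = 120.7 + v_y0 t − ½ g t² = 120.7 + 8.2611×3.9098 − 4.905×3.9098² = 78.02 m.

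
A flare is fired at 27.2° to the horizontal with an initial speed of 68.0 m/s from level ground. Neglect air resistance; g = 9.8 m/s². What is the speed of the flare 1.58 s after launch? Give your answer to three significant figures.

v_x = 68.0 cos 27.2° = 60.48 m/s (constant).
v_y(t) = 68.0 sin 27.2° − g t = 31.08 − 9.8 × 1.58 = 15.60 m/s.
Speed = √(v_x² + v_y²) = √(3658 + 243.4) = 62.5 m/s.

62.5 m/s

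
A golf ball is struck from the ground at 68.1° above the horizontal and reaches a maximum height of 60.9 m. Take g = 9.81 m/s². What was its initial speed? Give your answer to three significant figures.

37.3 m/s

At maximum height v_y = 0, so (v₀ sin θ)² = 2 g H.
v₀ sin 68.1° = √(2 × 9.81 × 60.9) = 34.57 m/s.
v₀ = 34.57 / sin 68.1° = 34.57 / 0.9278 = 37.3 m/s.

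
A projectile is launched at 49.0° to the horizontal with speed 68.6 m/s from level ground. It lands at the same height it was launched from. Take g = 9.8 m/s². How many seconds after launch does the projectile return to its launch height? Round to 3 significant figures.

10.6 s

Vertical component: v_y = 68.6 sin 49.0° = 51.77 m/s.
For a projectile landing at launch height, time of flight is t = 2 v_y / g = 2 × 51.77 / 9.8 = 10.6 s.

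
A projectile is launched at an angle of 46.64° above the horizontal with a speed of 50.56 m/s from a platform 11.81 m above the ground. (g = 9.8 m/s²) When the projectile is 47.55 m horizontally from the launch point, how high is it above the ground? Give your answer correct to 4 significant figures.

v_x = 50.56 cos 46.64° = 34.713 m/s, v_y0 = 50.56 sin 46.64° = 36.760 m/s.
Time to reach x = 47.55 m: t = x / v_x = 47.55 / 34.713 = 1.3698 s.
y = 11.81 + v_y0 t − ½ g t² = 11.81 + 36.760×1.3698 − 4.900×1.3698² = 52.97 m.

52.97 m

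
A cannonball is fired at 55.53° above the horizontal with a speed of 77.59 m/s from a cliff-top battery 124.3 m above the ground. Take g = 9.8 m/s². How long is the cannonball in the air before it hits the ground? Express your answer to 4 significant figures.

Vertical component: v_y = 77.59 sin 55.53° = 63.967 m/s.
Taking up as positive with launch at y = 124.3 m, landing at y = 0: 0 = 124.3 + 63.967 t − ½(9.8) t².
Solving 4.900 t² − 63.967 t − 124.3 = 0 gives t = [63.967 + √(63.967² + 4·4.900·124.3)] / 9.800 = 14.77 s.

14.77 s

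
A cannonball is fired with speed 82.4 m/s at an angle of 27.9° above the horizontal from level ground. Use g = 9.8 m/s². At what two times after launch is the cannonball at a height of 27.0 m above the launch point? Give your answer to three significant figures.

v_y0 = 82.4 sin 27.9° = 38.56 m/s.
Set y = v_y0 t − ½ g t² = 27.0: 4.900 t² − 38.56 t + 27.0 = 0.
t = [38.56 ± √(1487 − 529.2)] / 9.8 = (38.56 ± 30.95) / 9.8, giving t = 0.777 s or t = 7.09 s.
So the cannonball is at 27.0 m at t = 0.777 s (rising) and t = 7.09 s (falling).

0.777 s and 7.09 s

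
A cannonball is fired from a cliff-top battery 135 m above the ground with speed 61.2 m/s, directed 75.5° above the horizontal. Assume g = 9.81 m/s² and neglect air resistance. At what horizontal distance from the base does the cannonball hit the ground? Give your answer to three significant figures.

215 m

Components: v_x = 61.2 cos 75.5° = 15.32 m/s, v_y = 61.2 sin 75.5° = 59.25 m/s.
Vertical: 0 = 135 + 59.25 t − ½(9.81) t² ⇒ 4.905 t² − 59.25 t − 135 = 0.
t = [59.25 + √(3511 + 2649)] / 9.810 = 14.04 s.
Horizontal: R = v_x · t = 15.32 × 14.04 = 215 m.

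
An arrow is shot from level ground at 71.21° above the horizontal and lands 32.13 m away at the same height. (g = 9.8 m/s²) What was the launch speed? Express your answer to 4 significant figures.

On level ground, R = v₀² sin(2θ) / g, so v₀ = √(R g / sin 2θ).
sin(2 × 71.21°) = 0.6099.
v₀ = √(32.13 × 9.8 / 0.6099) = √516.27 = 22.72 m/s.

22.72 m/s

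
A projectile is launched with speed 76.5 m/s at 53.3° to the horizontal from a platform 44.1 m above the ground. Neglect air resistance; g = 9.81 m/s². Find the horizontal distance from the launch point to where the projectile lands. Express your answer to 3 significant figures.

603 m

Components: v_x = 76.5 cos 53.3° = 45.72 m/s, v_y = 76.5 sin 53.3° = 61.34 m/s.
Vertical: 0 = 44.1 + 61.34 t − ½(9.81) t² ⇒ 4.905 t² − 61.34 t − 44.1 = 0.
t = [61.34 + √(3763 + 865.2)] / 9.810 = 13.19 s.
Horizontal: R = v_x · t = 45.72 × 13.19 = 603 m.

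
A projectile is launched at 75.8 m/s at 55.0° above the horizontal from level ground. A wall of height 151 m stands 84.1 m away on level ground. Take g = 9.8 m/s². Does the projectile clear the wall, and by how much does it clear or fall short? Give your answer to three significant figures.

v_x = 75.8 cos 55.0° = 43.48 m/s; v_y0 = 75.8 sin 55.0° = 62.09 m/s.
Time to reach the wall: t = 84.1 / 43.48 = 1.934 s.
Height at that point: y = 62.09×1.934 − 4.900×1.934² = 101.8 m.
That is 151 − 101.8 = 49.2 m below the top of the wall, so the projectile does not clear it.

No — it falls 49.2 m short of clearing the wall.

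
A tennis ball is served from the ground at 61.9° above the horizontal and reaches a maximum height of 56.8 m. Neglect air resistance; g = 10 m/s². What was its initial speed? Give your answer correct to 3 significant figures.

At maximum height v_y = 0, so (v₀ sin θ)² = 2 g H.
v₀ sin 61.9° = √(2 × 10 × 56.8) = 33.70 m/s.
v₀ = 33.70 / sin 61.9° = 33.70 / 0.8821 = 38.2 m/s.

38.2 m/s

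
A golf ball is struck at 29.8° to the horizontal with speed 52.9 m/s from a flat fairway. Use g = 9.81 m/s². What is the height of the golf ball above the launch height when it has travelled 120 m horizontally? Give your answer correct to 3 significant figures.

35.2 m

v_x = 52.9 cos 29.8° = 45.90 m/s, v_y0 = 52.9 sin 29.8° = 26.29 m/s.
Time to reach x = 120 m: t = x / v_x = 120 / 45.90 = 2.614 s.
y = v_y0 t − ½ g t² = 26.29×2.614 − 4.905×2.614² = 35.2 m.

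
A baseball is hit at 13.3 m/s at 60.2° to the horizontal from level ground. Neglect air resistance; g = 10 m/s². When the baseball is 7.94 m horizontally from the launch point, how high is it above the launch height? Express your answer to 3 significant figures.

v_x = 13.3 cos 60.2° = 6.610 m/s, v_y0 = 13.3 sin 60.2° = 11.54 m/s.
Time to reach x = 7.94 m: t = x / v_x = 7.94 / 6.610 = 1.201 s.
y = v_y0 t − ½ g t² = 11.54×1.201 − 5.000×1.201² = 6.65 m.

6.65 m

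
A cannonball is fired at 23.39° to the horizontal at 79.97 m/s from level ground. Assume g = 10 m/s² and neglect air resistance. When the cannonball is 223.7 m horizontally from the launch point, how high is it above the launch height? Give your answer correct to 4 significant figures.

v_x = 79.97 cos 23.39° = 73.398 m/s, v_y0 = 79.97 sin 23.39° = 31.747 m/s.
Time to reach x = 223.7 m: t = x / v_x = 223.7 / 73.398 = 3.0478 s.
y = v_y0 t − ½ g t² = 31.747×3.0478 − 5.000×3.0478² = 50.31 m.

50.31 m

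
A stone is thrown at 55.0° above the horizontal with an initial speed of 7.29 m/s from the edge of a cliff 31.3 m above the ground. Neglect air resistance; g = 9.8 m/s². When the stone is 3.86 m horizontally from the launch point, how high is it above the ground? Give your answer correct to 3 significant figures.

v_x = 7.29 cos 55.0° = 4.181 m/s, v_y0 = 7.29 sin 55.0° = 5.972 m/s.
Time to reach x = 3.86 m: t = x / v_x = 3.86 / 4.181 = 0.9232 s.
y = 31.3 + v_y0 t − ½ g t² = 31.3 + 5.972×0.9232 − 4.900×0.9232² = 32.6 m.

32.6 m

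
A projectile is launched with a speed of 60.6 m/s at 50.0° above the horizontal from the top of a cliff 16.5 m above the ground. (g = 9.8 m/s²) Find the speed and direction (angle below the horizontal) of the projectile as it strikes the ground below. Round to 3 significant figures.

63.2 m/s at 52.0° below the horizontal

v_x = 60.6 cos 50.0° = 38.95 m/s (constant).
|v_y| at impact = √((46.42)² + 2×9.8×16.5) = 49.78 m/s.
Speed = √(38.95² + 49.78²) = 63.2 m/s; angle = arctan(49.78/38.95) = 52.0° below horizontal.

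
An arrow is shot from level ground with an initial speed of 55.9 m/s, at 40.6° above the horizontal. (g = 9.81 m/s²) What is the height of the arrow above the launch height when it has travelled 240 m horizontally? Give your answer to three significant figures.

48.9 m

v_x = 55.9 cos 40.6° = 42.44 m/s, v_y0 = 55.9 sin 40.6° = 36.38 m/s.
Time to reach x = 240 m: t = x / v_x = 240 / 42.44 = 5.655 s.
y = v_y0 t − ½ g t² = 36.38×5.655 − 4.905×5.655² = 48.9 m.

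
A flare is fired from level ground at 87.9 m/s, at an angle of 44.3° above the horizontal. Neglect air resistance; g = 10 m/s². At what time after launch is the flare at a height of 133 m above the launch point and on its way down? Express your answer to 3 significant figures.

v_y0 = 87.9 sin 44.3° = 61.39 m/s.
Set y = v_y0 t − ½ g t² = 133: 5.000 t² − 61.39 t + 133 = 0.
t = [61.39 ± √(3769 − 2660)] / 10 = (61.39 ± 33.30) / 10, giving t = 2.81 s or t = 9.47 s.
On the way down corresponds to the larger root: t = 9.47 s.

9.47 s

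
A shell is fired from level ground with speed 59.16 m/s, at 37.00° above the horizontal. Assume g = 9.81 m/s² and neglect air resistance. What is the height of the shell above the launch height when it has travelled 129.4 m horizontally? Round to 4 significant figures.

60.72 m

v_x = 59.16 cos 37.00° = 47.247 m/s, v_y0 = 59.16 sin 37.00° = 35.603 m/s.
Time to reach x = 129.4 m: t = x / v_x = 129.4 / 47.247 = 2.7388 s.
y = v_y0 t − ½ g t² = 35.603×2.7388 − 4.905×2.7388² = 60.72 m.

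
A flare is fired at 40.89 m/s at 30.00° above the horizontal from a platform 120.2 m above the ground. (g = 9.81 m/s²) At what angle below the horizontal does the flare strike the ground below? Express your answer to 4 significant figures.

56.10°

v_x = 40.89 cos 30.00° = 35.412 m/s.
At impact |v_y| = √(v_y0² + 2 g h) = √(20.445² + 2×9.81×120.2) = 52.691 m/s.
Angle below horizontal = arctan(|v_y| / v_x) = arctan(52.691 / 35.412) = 56.10°.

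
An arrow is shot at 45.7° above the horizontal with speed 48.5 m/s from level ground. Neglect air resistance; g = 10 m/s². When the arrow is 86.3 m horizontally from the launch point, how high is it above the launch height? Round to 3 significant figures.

v_x = 48.5 cos 45.7° = 33.87 m/s, v_y0 = 48.5 sin 45.7° = 34.71 m/s.
Time to reach x = 86.3 m: t = x / v_x = 86.3 / 33.87 = 2.548 s.
y = v_y0 t − ½ g t² = 34.71×2.548 − 5.000×2.548² = 56.0 m.

56.0 m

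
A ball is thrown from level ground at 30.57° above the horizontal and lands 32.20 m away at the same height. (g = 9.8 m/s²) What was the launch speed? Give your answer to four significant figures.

On level ground, R = v₀² sin(2θ) / g, so v₀ = √(R g / sin 2θ).
sin(2 × 30.57°) = 0.8758.
v₀ = √(32.20 × 9.8 / 0.8758) = √360.31 = 18.98 m/s.

18.98 m/s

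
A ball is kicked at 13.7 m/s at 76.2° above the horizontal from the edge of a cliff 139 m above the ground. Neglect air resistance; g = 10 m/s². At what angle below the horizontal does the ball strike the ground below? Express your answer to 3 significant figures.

86.6°

v_x = 13.7 cos 76.2° = 3.268 m/s.
At impact |v_y| = √(v_y0² + 2 g h) = √(13.30² + 2×10×139) = 54.38 m/s.
Angle below horizontal = arctan(|v_y| / v_x) = arctan(54.38 / 3.268) = 86.6°.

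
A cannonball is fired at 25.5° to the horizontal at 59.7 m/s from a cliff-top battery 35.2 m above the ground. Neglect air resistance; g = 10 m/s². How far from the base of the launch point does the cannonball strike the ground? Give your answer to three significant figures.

338 m

Components: v_x = 59.7 cos 25.5° = 53.88 m/s, v_y = 59.7 sin 25.5° = 25.70 m/s.
Vertical: 0 = 35.2 + 25.70 t − ½(10) t² ⇒ 5.000 t² − 25.70 t − 35.2 = 0.
t = [25.70 + √(660.5 + 704.0)] / 10.00 = 6.264 s.
Horizontal: R = v_x · t = 53.88 × 6.264 = 338 m.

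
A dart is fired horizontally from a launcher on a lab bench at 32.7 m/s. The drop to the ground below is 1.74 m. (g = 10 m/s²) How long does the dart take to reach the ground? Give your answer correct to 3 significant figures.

The horizontal speed doesn't affect the fall. With v_y0 = 0, h = ½ g t².
t = √(2 × 1.74 / 10) = √0.3480 = 0.590 s.

0.590 s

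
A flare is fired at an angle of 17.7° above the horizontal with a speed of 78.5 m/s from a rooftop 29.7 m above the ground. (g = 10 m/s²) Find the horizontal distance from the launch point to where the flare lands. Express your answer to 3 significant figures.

Components: v_x = 78.5 cos 17.7° = 74.78 m/s, v_y = 78.5 sin 17.7° = 23.87 m/s.
Vertical: 0 = 29.7 + 23.87 t − ½(10) t² ⇒ 5.000 t² − 23.87 t − 29.7 = 0.
t = [23.87 + √(569.8 + 594.0)] / 10.00 = 5.798 s.
Horizontal: R = v_x · t = 74.78 × 5.798 = 434 m.

434 m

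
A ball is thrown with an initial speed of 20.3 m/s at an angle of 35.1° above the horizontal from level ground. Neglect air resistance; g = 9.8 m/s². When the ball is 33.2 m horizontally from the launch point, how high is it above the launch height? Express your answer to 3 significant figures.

v_x = 20.3 cos 35.1° = 16.61 m/s, v_y0 = 20.3 sin 35.1° = 11.67 m/s.
Time to reach x = 33.2 m: t = x / v_x = 33.2 / 16.61 = 1.999 s.
y = v_y0 t − ½ g t² = 11.67×1.999 − 4.900×1.999² = 3.75 m.

3.75 m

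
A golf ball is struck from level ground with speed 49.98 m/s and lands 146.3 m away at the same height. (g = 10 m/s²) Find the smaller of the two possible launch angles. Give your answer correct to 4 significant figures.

Level-ground range: R = v₀² sin(2θ)/g ⇒ sin 2θ = R g / v₀² = 146.3×10/49.98² = 0.5857.
2θ = arcsin(0.5857) = 35.852° or 180° − 35.852° = 144.148°.
So θ = 17.93° or θ = 72.07°.

17.93°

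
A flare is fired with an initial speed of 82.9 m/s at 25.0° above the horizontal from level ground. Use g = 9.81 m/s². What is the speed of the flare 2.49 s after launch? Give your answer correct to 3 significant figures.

75.9 m/s

v_x = 82.9 cos 25.0° = 75.13 m/s (constant).
v_y(t) = 82.9 sin 25.0° − g t = 35.04 − 9.81 × 2.49 = 10.61 m/s.
Speed = √(v_x² + v_y²) = √(5645 + 112.6) = 75.9 m/s.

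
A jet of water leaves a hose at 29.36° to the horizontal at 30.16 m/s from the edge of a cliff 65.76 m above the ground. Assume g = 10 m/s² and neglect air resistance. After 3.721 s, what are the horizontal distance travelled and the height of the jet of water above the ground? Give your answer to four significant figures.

x = 97.81 m, y = 51.55 m

v_x = 30.16 cos 29.36° = 26.286 m/s; v_y0 = 30.16 sin 29.36° = 14.787 m/s.
x = v_x t = 26.286 × 3.721 = 97.81 m.
y = 65.76 + v_y0 t − ½ g t² = 51.55 m.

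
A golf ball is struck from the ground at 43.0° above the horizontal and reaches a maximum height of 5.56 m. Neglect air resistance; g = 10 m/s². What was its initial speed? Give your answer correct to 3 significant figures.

At maximum height v_y = 0, so (v₀ sin θ)² = 2 g H.
v₀ sin 43.0° = √(2 × 10 × 5.56) = 10.55 m/s.
v₀ = 10.55 / sin 43.0° = 10.55 / 0.6820 = 15.5 m/s.

15.5 m/s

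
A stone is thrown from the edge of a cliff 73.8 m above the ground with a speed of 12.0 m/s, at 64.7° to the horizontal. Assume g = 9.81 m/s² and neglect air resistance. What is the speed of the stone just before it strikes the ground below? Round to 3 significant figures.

39.9 m/s

v_x = 12.0 cos 64.7° = 5.128 m/s is unchanged throughout.
For the vertical component, v_y² = v_y0² + 2 g h = (10.85)² + 2×9.81×73.8 = 1566, so |v_y| = 39.57 m/s.
Impact speed = √(v_x² + v_y²) = √(26.30 + 1566) = 39.9 m/s.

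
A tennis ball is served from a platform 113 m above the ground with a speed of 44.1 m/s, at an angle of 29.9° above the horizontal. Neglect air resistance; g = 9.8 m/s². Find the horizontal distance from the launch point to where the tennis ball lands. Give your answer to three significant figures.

288 m

Components: v_x = 44.1 cos 29.9° = 38.23 m/s, v_y = 44.1 sin 29.9° = 21.98 m/s.
Vertical: 0 = 113 + 21.98 t − ½(9.8) t² ⇒ 4.900 t² − 21.98 t − 113 = 0.
t = [21.98 + √(483.1 + 2215)] / 9.800 = 7.543 s.
Horizontal: R = v_x · t = 38.23 × 7.543 = 288 m.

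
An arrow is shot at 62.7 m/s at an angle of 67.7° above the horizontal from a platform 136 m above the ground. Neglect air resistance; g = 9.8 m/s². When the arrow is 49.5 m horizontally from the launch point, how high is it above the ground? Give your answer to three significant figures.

235 m

v_x = 62.7 cos 67.7° = 23.79 m/s, v_y0 = 62.7 sin 67.7° = 58.01 m/s.
Time to reach x = 49.5 m: t = x / v_x = 49.5 / 23.79 = 2.081 s.
y = 136 + v_y0 t − ½ g t² = 136 + 58.01×2.081 − 4.900×2.081² = 235 m.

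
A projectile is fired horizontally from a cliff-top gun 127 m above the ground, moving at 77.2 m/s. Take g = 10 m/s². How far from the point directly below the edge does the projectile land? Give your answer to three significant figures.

Initial vertical velocity is zero, so the fall time comes from h = ½ g t²: t = √(2 × 127 / 10) = 5.040 s.
Horizontal motion is uniform at 77.2 m/s, so x = 77.2 × 5.040 = 389 m.

389 m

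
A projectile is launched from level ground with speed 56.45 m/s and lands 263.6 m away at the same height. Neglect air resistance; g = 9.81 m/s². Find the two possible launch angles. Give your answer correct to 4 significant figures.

Level-ground range: R = v₀² sin(2θ)/g ⇒ sin 2θ = R g / v₀² = 263.6×9.81/56.45² = 0.8115.
2θ = arcsin(0.8115) = 54.243° or 180° − 54.243° = 125.757°.
So θ = 27.12° or θ = 62.88°.

27.12° and 62.88°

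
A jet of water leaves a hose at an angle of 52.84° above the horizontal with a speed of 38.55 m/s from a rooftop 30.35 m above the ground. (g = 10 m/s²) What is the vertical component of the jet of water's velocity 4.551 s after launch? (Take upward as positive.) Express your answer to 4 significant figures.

Initial vertical component: v_y0 = 38.55 sin 52.84° = 30.722 m/s.
v_y(t) = v_y0 − g t = 30.722 − 10 × 4.551 = -14.79 m/s.

-14.79 m/s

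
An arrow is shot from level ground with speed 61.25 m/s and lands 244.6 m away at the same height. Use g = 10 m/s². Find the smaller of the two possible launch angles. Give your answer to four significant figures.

20.35°

Level-ground range: R = v₀² sin(2θ)/g ⇒ sin 2θ = R g / v₀² = 244.6×10/61.25² = 0.6520.
2θ = arcsin(0.6520) = 40.693° or 180° − 40.693° = 139.307°.
So θ = 20.35° or θ = 69.65°.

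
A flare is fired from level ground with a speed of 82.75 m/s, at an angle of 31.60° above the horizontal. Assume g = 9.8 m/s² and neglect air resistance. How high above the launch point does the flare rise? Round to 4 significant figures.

Vertical component of launch velocity: v_y = 82.75 sin 31.60° = 43.360 m/s.
At the highest point the vertical velocity is zero, so v_y² = 2 g h_max.
h_max = (43.360)² / (2 × 9.8) = 1880.1 / 19.60 = 95.92 m.

95.92 m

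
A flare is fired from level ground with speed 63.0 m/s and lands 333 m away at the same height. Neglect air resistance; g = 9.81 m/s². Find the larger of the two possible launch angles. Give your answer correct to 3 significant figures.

Level-ground range: R = v₀² sin(2θ)/g ⇒ sin 2θ = R g / v₀² = 333×9.81/63.0² = 0.8231.
2θ = arcsin(0.8231) = 55.40° or 180° − 55.40° = 124.60°.
So θ = 27.7° or θ = 62.3°.

62.3°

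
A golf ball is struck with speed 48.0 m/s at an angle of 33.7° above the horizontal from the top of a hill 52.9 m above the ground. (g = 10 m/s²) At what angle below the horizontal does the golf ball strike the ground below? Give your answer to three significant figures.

v_x = 48.0 cos 33.7° = 39.93 m/s.
At impact |v_y| = √(v_y0² + 2 g h) = √(26.63² + 2×10×52.9) = 42.04 m/s.
Angle below horizontal = arctan(|v_y| / v_x) = arctan(42.04 / 39.93) = 46.5°.

46.5°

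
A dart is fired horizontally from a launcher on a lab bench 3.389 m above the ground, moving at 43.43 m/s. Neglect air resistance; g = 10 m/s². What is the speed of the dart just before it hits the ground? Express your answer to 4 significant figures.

Fall time: t = √(2 × 3.389 / 10) = 0.82329 s.
At impact: v_x = 43.43 m/s (unchanged), v_y = g t = 10 × 0.82329 = 8.2329 m/s.
Speed = √(v_x² + v_y²) = √(1886.2 + 67.781) = 44.20 m/s.

44.20 m/s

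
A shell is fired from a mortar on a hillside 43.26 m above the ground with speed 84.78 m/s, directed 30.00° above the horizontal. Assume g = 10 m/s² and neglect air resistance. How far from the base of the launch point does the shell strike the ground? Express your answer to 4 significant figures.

690.1 m

Components: v_x = 84.78 cos 30.00° = 73.422 m/s, v_y = 84.78 sin 30.00° = 42.390 m/s.
Vertical: 0 = 43.26 + 42.390 t − ½(10) t² ⇒ 5.000 t² − 42.390 t − 43.26 = 0.
t = [42.390 + √(1796.9 + 865.20)] / 10.00 = 9.3986 s.
Horizontal: R = v_x · t = 73.422 × 9.3986 = 690.1 m.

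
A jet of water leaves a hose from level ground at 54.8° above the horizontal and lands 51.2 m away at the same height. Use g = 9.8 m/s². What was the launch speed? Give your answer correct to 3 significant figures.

On level ground, R = v₀² sin(2θ) / g, so v₀ = √(R g / sin 2θ).
sin(2 × 54.8°) = 0.9421.
v₀ = √(51.2 × 9.8 / 0.9421) = √532.6 = 23.1 m/s.

23.1 m/s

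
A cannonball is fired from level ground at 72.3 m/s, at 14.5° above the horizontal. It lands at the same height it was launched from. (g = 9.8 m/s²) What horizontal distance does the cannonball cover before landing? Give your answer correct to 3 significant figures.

259 m

Components: v_x = 72.3 cos 14.5° = 70.00 m/s, v_y = 72.3 sin 14.5° = 18.10 m/s.
Time of flight (same landing height): t = 2 v_y / g = 2 × 18.10 / 9.8 = 3.694 s.
Range: R = v_x · t = 70.00 × 3.694 = 259 m.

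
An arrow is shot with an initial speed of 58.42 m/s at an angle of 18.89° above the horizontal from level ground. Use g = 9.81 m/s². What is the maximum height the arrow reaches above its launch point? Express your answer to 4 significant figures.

18.23 m

Vertical component of launch velocity: v_y = 58.42 sin 18.89° = 18.914 m/s.
At the highest point the vertical velocity is zero, so v_y² = 2 g h_max.
h_max = (18.914)² / (2 × 9.81) = 357.74 / 19.62 = 18.23 m.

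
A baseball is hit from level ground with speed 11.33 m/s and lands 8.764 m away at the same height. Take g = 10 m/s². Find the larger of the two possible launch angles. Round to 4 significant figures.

68.47°

Level-ground range: R = v₀² sin(2θ)/g ⇒ sin 2θ = R g / v₀² = 8.764×10/11.33² = 0.6827.
2θ = arcsin(0.6827) = 43.055° or 180° − 43.055° = 136.945°.
So θ = 21.53° or θ = 68.47°.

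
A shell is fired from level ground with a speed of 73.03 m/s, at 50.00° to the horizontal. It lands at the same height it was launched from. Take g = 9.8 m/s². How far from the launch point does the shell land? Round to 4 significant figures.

For level ground, R = v₀² sin(2θ) / g.
sin(2 × 50.00°) = sin 100.00° = 0.9848.
R = (73.03)² × 0.9848 / 9.8 = 536.0 m.

536.0 m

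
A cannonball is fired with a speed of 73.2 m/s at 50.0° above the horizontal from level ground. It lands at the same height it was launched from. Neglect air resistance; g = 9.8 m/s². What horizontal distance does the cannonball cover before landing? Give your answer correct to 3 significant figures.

Components: v_x = 73.2 cos 50.0° = 47.05 m/s, v_y = 73.2 sin 50.0° = 56.07 m/s.
Time of flight (same landing height): t = 2 v_y / g = 2 × 56.07 / 9.8 = 11.44 s.
Range: R = v_x · t = 47.05 × 11.44 = 538 m.

538 m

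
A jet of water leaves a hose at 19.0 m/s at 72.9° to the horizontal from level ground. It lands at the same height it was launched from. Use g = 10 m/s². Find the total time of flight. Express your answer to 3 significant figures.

Vertical component: v_y = 19.0 sin 72.9° = 18.16 m/s.
For a projectile landing at launch height, time of flight is t = 2 v_y / g = 2 × 18.16 / 10 = 3.63 s.

3.63 s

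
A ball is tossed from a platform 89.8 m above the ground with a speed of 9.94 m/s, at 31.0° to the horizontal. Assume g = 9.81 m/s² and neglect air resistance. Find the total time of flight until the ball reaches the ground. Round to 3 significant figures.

4.83 s

Vertical component: v_y = 9.94 sin 31.0° = 5.119 m/s.
Taking up as positive with launch at y = 89.8 m, landing at y = 0: 0 = 89.8 + 5.119 t − ½(9.81) t².
Solving 4.905 t² − 5.119 t − 89.8 = 0 gives t = [5.119 + √(5.119² + 4·4.905·89.8)] / 9.810 = 4.83 s.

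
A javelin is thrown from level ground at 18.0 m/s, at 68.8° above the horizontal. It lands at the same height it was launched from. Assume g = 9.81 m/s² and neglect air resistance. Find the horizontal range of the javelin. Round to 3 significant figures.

For level ground, R = v₀² sin(2θ) / g.
sin(2 × 68.8°) = sin 137.6° = 0.6743.
R = (18.0)² × 0.6743 / 9.81 = 22.3 m.

22.3 m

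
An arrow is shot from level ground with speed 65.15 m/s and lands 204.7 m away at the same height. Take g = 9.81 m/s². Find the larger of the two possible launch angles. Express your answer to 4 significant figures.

75.88°

Level-ground range: R = v₀² sin(2θ)/g ⇒ sin 2θ = R g / v₀² = 204.7×9.81/65.15² = 0.4731.
2θ = arcsin(0.4731) = 28.236° or 180° − 28.236° = 151.764°.
So θ = 14.12° or θ = 75.88°.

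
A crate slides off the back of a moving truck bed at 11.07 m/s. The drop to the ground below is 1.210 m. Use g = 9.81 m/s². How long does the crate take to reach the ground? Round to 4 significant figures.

0.4967 s

The horizontal speed doesn't affect the fall. With v_y0 = 0, h = ½ g t².
t = √(2 × 1.210 / 9.81) = √0.24669 = 0.4967 s.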